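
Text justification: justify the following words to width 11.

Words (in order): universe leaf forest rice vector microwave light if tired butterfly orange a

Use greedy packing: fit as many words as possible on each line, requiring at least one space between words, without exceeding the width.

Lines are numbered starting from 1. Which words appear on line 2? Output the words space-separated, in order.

Answer: leaf forest

Derivation:
Line 1: ['universe'] (min_width=8, slack=3)
Line 2: ['leaf', 'forest'] (min_width=11, slack=0)
Line 3: ['rice', 'vector'] (min_width=11, slack=0)
Line 4: ['microwave'] (min_width=9, slack=2)
Line 5: ['light', 'if'] (min_width=8, slack=3)
Line 6: ['tired'] (min_width=5, slack=6)
Line 7: ['butterfly'] (min_width=9, slack=2)
Line 8: ['orange', 'a'] (min_width=8, slack=3)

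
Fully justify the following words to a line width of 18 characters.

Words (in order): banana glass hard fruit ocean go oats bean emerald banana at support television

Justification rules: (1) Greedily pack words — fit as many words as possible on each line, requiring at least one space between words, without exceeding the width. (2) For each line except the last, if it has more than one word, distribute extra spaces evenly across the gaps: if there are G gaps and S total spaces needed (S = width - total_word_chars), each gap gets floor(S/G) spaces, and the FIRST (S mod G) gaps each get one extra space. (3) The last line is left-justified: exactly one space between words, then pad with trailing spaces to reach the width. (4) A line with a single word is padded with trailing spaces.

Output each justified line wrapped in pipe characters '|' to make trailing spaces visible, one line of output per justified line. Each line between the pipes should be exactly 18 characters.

Line 1: ['banana', 'glass', 'hard'] (min_width=17, slack=1)
Line 2: ['fruit', 'ocean', 'go'] (min_width=14, slack=4)
Line 3: ['oats', 'bean', 'emerald'] (min_width=17, slack=1)
Line 4: ['banana', 'at', 'support'] (min_width=17, slack=1)
Line 5: ['television'] (min_width=10, slack=8)

Answer: |banana  glass hard|
|fruit   ocean   go|
|oats  bean emerald|
|banana  at support|
|television        |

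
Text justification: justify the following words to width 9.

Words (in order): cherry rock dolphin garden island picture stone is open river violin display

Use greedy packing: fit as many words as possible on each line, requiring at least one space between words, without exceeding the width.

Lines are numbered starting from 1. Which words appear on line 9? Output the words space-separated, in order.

Line 1: ['cherry'] (min_width=6, slack=3)
Line 2: ['rock'] (min_width=4, slack=5)
Line 3: ['dolphin'] (min_width=7, slack=2)
Line 4: ['garden'] (min_width=6, slack=3)
Line 5: ['island'] (min_width=6, slack=3)
Line 6: ['picture'] (min_width=7, slack=2)
Line 7: ['stone', 'is'] (min_width=8, slack=1)
Line 8: ['open'] (min_width=4, slack=5)
Line 9: ['river'] (min_width=5, slack=4)
Line 10: ['violin'] (min_width=6, slack=3)
Line 11: ['display'] (min_width=7, slack=2)

Answer: river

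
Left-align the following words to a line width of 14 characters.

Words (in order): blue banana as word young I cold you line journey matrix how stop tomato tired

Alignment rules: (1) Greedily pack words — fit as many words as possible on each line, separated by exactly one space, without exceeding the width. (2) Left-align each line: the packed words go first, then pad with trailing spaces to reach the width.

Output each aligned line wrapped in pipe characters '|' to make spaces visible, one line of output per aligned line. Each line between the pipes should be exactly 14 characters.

Line 1: ['blue', 'banana', 'as'] (min_width=14, slack=0)
Line 2: ['word', 'young', 'I'] (min_width=12, slack=2)
Line 3: ['cold', 'you', 'line'] (min_width=13, slack=1)
Line 4: ['journey', 'matrix'] (min_width=14, slack=0)
Line 5: ['how', 'stop'] (min_width=8, slack=6)
Line 6: ['tomato', 'tired'] (min_width=12, slack=2)

Answer: |blue banana as|
|word young I  |
|cold you line |
|journey matrix|
|how stop      |
|tomato tired  |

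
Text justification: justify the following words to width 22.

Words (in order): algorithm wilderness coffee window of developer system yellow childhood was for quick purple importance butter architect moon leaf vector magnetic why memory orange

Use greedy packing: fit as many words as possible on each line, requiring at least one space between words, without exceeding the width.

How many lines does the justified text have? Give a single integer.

Line 1: ['algorithm', 'wilderness'] (min_width=20, slack=2)
Line 2: ['coffee', 'window', 'of'] (min_width=16, slack=6)
Line 3: ['developer', 'system'] (min_width=16, slack=6)
Line 4: ['yellow', 'childhood', 'was'] (min_width=20, slack=2)
Line 5: ['for', 'quick', 'purple'] (min_width=16, slack=6)
Line 6: ['importance', 'butter'] (min_width=17, slack=5)
Line 7: ['architect', 'moon', 'leaf'] (min_width=19, slack=3)
Line 8: ['vector', 'magnetic', 'why'] (min_width=19, slack=3)
Line 9: ['memory', 'orange'] (min_width=13, slack=9)
Total lines: 9

Answer: 9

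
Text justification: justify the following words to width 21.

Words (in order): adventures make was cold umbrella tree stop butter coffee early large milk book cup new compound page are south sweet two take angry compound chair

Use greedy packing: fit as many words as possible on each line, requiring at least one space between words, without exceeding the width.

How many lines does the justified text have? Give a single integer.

Line 1: ['adventures', 'make', 'was'] (min_width=19, slack=2)
Line 2: ['cold', 'umbrella', 'tree'] (min_width=18, slack=3)
Line 3: ['stop', 'butter', 'coffee'] (min_width=18, slack=3)
Line 4: ['early', 'large', 'milk', 'book'] (min_width=21, slack=0)
Line 5: ['cup', 'new', 'compound', 'page'] (min_width=21, slack=0)
Line 6: ['are', 'south', 'sweet', 'two'] (min_width=19, slack=2)
Line 7: ['take', 'angry', 'compound'] (min_width=19, slack=2)
Line 8: ['chair'] (min_width=5, slack=16)
Total lines: 8

Answer: 8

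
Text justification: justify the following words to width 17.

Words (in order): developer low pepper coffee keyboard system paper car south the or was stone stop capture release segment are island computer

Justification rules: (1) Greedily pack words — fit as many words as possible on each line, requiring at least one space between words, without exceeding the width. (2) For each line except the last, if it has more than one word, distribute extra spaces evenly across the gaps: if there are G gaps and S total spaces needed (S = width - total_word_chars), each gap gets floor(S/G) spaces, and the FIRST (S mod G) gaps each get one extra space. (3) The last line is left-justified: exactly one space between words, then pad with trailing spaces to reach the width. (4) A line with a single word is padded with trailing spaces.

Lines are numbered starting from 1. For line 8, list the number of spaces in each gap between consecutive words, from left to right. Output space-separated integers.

Answer: 8

Derivation:
Line 1: ['developer', 'low'] (min_width=13, slack=4)
Line 2: ['pepper', 'coffee'] (min_width=13, slack=4)
Line 3: ['keyboard', 'system'] (min_width=15, slack=2)
Line 4: ['paper', 'car', 'south'] (min_width=15, slack=2)
Line 5: ['the', 'or', 'was', 'stone'] (min_width=16, slack=1)
Line 6: ['stop', 'capture'] (min_width=12, slack=5)
Line 7: ['release', 'segment'] (min_width=15, slack=2)
Line 8: ['are', 'island'] (min_width=10, slack=7)
Line 9: ['computer'] (min_width=8, slack=9)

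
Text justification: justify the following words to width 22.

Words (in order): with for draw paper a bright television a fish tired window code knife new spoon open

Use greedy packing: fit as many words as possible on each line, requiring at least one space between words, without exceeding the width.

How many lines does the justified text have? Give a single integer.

Line 1: ['with', 'for', 'draw', 'paper', 'a'] (min_width=21, slack=1)
Line 2: ['bright', 'television', 'a'] (min_width=19, slack=3)
Line 3: ['fish', 'tired', 'window', 'code'] (min_width=22, slack=0)
Line 4: ['knife', 'new', 'spoon', 'open'] (min_width=20, slack=2)
Total lines: 4

Answer: 4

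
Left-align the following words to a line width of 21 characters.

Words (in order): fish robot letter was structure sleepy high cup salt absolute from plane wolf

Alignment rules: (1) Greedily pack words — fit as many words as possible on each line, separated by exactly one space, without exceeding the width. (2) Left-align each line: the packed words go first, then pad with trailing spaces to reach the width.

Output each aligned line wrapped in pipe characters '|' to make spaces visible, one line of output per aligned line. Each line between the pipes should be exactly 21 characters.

Line 1: ['fish', 'robot', 'letter', 'was'] (min_width=21, slack=0)
Line 2: ['structure', 'sleepy', 'high'] (min_width=21, slack=0)
Line 3: ['cup', 'salt', 'absolute'] (min_width=17, slack=4)
Line 4: ['from', 'plane', 'wolf'] (min_width=15, slack=6)

Answer: |fish robot letter was|
|structure sleepy high|
|cup salt absolute    |
|from plane wolf      |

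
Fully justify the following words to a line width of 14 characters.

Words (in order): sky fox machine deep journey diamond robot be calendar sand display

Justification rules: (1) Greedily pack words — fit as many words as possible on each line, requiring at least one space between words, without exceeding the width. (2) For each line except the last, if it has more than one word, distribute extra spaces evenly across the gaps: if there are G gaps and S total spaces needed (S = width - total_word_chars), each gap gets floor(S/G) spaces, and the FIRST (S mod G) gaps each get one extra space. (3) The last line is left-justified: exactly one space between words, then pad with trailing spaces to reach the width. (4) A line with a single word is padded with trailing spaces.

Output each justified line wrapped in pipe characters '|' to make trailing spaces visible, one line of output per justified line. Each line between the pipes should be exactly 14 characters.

Line 1: ['sky', 'fox'] (min_width=7, slack=7)
Line 2: ['machine', 'deep'] (min_width=12, slack=2)
Line 3: ['journey'] (min_width=7, slack=7)
Line 4: ['diamond', 'robot'] (min_width=13, slack=1)
Line 5: ['be', 'calendar'] (min_width=11, slack=3)
Line 6: ['sand', 'display'] (min_width=12, slack=2)

Answer: |sky        fox|
|machine   deep|
|journey       |
|diamond  robot|
|be    calendar|
|sand display  |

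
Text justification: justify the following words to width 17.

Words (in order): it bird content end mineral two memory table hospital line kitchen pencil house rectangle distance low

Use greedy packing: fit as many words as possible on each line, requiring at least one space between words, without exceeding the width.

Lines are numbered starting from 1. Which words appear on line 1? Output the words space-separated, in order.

Answer: it bird content

Derivation:
Line 1: ['it', 'bird', 'content'] (min_width=15, slack=2)
Line 2: ['end', 'mineral', 'two'] (min_width=15, slack=2)
Line 3: ['memory', 'table'] (min_width=12, slack=5)
Line 4: ['hospital', 'line'] (min_width=13, slack=4)
Line 5: ['kitchen', 'pencil'] (min_width=14, slack=3)
Line 6: ['house', 'rectangle'] (min_width=15, slack=2)
Line 7: ['distance', 'low'] (min_width=12, slack=5)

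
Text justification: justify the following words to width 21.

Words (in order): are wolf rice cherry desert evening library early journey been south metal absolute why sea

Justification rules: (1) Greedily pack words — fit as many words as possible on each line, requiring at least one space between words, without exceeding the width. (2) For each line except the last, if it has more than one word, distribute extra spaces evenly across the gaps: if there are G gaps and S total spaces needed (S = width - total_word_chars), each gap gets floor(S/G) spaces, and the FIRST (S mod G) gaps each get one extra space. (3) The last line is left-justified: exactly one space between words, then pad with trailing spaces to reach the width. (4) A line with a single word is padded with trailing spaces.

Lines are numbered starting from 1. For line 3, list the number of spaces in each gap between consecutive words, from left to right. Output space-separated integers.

Line 1: ['are', 'wolf', 'rice', 'cherry'] (min_width=20, slack=1)
Line 2: ['desert', 'evening'] (min_width=14, slack=7)
Line 3: ['library', 'early', 'journey'] (min_width=21, slack=0)
Line 4: ['been', 'south', 'metal'] (min_width=16, slack=5)
Line 5: ['absolute', 'why', 'sea'] (min_width=16, slack=5)

Answer: 1 1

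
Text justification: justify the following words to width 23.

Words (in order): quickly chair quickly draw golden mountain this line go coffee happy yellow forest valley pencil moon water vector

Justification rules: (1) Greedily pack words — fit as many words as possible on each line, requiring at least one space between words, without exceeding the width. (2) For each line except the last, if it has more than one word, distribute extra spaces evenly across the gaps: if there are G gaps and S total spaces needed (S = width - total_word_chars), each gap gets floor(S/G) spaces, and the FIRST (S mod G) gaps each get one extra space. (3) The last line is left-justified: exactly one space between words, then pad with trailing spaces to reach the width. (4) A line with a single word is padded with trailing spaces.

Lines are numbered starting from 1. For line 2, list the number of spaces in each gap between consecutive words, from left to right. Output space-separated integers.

Answer: 3 2

Derivation:
Line 1: ['quickly', 'chair', 'quickly'] (min_width=21, slack=2)
Line 2: ['draw', 'golden', 'mountain'] (min_width=20, slack=3)
Line 3: ['this', 'line', 'go', 'coffee'] (min_width=19, slack=4)
Line 4: ['happy', 'yellow', 'forest'] (min_width=19, slack=4)
Line 5: ['valley', 'pencil', 'moon'] (min_width=18, slack=5)
Line 6: ['water', 'vector'] (min_width=12, slack=11)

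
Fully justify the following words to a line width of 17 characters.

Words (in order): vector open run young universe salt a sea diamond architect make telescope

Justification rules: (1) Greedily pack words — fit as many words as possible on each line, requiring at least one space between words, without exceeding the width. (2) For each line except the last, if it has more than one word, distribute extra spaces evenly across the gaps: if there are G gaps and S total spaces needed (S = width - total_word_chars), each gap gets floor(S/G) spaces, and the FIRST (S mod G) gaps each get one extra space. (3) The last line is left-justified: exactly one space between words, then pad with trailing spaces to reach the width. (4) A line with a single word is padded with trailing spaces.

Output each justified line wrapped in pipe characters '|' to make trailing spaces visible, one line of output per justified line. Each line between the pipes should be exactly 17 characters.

Answer: |vector  open  run|
|young    universe|
|salt     a    sea|
|diamond architect|
|make telescope   |

Derivation:
Line 1: ['vector', 'open', 'run'] (min_width=15, slack=2)
Line 2: ['young', 'universe'] (min_width=14, slack=3)
Line 3: ['salt', 'a', 'sea'] (min_width=10, slack=7)
Line 4: ['diamond', 'architect'] (min_width=17, slack=0)
Line 5: ['make', 'telescope'] (min_width=14, slack=3)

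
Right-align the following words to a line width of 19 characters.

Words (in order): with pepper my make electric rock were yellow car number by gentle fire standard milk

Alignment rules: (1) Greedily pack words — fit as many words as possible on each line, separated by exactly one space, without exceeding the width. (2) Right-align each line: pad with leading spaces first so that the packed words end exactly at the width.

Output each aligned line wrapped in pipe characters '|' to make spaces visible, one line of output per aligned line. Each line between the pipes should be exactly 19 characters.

Line 1: ['with', 'pepper', 'my', 'make'] (min_width=19, slack=0)
Line 2: ['electric', 'rock', 'were'] (min_width=18, slack=1)
Line 3: ['yellow', 'car', 'number'] (min_width=17, slack=2)
Line 4: ['by', 'gentle', 'fire'] (min_width=14, slack=5)
Line 5: ['standard', 'milk'] (min_width=13, slack=6)

Answer: |with pepper my make|
| electric rock were|
|  yellow car number|
|     by gentle fire|
|      standard milk|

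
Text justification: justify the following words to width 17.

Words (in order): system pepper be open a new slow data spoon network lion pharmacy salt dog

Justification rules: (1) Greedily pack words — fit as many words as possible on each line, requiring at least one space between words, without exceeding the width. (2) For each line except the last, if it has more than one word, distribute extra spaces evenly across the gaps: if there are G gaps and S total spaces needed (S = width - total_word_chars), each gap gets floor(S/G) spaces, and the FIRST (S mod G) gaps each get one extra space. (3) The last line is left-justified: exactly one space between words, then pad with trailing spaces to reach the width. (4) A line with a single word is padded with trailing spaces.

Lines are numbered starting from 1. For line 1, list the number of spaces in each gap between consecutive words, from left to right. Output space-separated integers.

Answer: 2 1

Derivation:
Line 1: ['system', 'pepper', 'be'] (min_width=16, slack=1)
Line 2: ['open', 'a', 'new', 'slow'] (min_width=15, slack=2)
Line 3: ['data', 'spoon'] (min_width=10, slack=7)
Line 4: ['network', 'lion'] (min_width=12, slack=5)
Line 5: ['pharmacy', 'salt', 'dog'] (min_width=17, slack=0)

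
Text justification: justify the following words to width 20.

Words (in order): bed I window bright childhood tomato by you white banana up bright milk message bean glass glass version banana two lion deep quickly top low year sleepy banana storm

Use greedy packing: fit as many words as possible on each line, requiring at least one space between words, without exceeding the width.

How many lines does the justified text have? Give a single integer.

Line 1: ['bed', 'I', 'window', 'bright'] (min_width=19, slack=1)
Line 2: ['childhood', 'tomato', 'by'] (min_width=19, slack=1)
Line 3: ['you', 'white', 'banana', 'up'] (min_width=19, slack=1)
Line 4: ['bright', 'milk', 'message'] (min_width=19, slack=1)
Line 5: ['bean', 'glass', 'glass'] (min_width=16, slack=4)
Line 6: ['version', 'banana', 'two'] (min_width=18, slack=2)
Line 7: ['lion', 'deep', 'quickly'] (min_width=17, slack=3)
Line 8: ['top', 'low', 'year', 'sleepy'] (min_width=19, slack=1)
Line 9: ['banana', 'storm'] (min_width=12, slack=8)
Total lines: 9

Answer: 9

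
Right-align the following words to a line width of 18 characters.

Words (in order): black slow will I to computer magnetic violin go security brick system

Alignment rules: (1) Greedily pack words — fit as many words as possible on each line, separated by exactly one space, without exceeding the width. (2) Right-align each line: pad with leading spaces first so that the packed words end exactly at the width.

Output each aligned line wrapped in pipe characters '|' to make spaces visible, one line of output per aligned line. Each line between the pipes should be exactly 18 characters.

Answer: | black slow will I|
|       to computer|
|magnetic violin go|
|    security brick|
|            system|

Derivation:
Line 1: ['black', 'slow', 'will', 'I'] (min_width=17, slack=1)
Line 2: ['to', 'computer'] (min_width=11, slack=7)
Line 3: ['magnetic', 'violin', 'go'] (min_width=18, slack=0)
Line 4: ['security', 'brick'] (min_width=14, slack=4)
Line 5: ['system'] (min_width=6, slack=12)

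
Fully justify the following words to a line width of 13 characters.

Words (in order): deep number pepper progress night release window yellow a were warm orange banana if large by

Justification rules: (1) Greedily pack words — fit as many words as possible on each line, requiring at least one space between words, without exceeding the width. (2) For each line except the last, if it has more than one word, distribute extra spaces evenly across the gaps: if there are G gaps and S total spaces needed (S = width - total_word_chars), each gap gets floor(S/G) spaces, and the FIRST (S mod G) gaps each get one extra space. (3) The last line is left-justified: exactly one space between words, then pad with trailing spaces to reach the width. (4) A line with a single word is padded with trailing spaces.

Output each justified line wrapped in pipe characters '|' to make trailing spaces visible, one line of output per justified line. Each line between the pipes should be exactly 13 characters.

Answer: |deep   number|
|pepper       |
|progress     |
|night release|
|window yellow|
|a  were  warm|
|orange banana|
|if large by  |

Derivation:
Line 1: ['deep', 'number'] (min_width=11, slack=2)
Line 2: ['pepper'] (min_width=6, slack=7)
Line 3: ['progress'] (min_width=8, slack=5)
Line 4: ['night', 'release'] (min_width=13, slack=0)
Line 5: ['window', 'yellow'] (min_width=13, slack=0)
Line 6: ['a', 'were', 'warm'] (min_width=11, slack=2)
Line 7: ['orange', 'banana'] (min_width=13, slack=0)
Line 8: ['if', 'large', 'by'] (min_width=11, slack=2)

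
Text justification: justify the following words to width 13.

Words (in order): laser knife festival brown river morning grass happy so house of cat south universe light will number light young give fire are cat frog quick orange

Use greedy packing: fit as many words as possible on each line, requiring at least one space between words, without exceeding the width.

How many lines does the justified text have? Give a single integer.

Line 1: ['laser', 'knife'] (min_width=11, slack=2)
Line 2: ['festival'] (min_width=8, slack=5)
Line 3: ['brown', 'river'] (min_width=11, slack=2)
Line 4: ['morning', 'grass'] (min_width=13, slack=0)
Line 5: ['happy', 'so'] (min_width=8, slack=5)
Line 6: ['house', 'of', 'cat'] (min_width=12, slack=1)
Line 7: ['south'] (min_width=5, slack=8)
Line 8: ['universe'] (min_width=8, slack=5)
Line 9: ['light', 'will'] (min_width=10, slack=3)
Line 10: ['number', 'light'] (min_width=12, slack=1)
Line 11: ['young', 'give'] (min_width=10, slack=3)
Line 12: ['fire', 'are', 'cat'] (min_width=12, slack=1)
Line 13: ['frog', 'quick'] (min_width=10, slack=3)
Line 14: ['orange'] (min_width=6, slack=7)
Total lines: 14

Answer: 14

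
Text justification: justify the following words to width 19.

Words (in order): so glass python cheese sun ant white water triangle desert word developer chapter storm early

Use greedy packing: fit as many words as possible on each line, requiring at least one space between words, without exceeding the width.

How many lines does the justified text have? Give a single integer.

Answer: 6

Derivation:
Line 1: ['so', 'glass', 'python'] (min_width=15, slack=4)
Line 2: ['cheese', 'sun', 'ant'] (min_width=14, slack=5)
Line 3: ['white', 'water'] (min_width=11, slack=8)
Line 4: ['triangle', 'desert'] (min_width=15, slack=4)
Line 5: ['word', 'developer'] (min_width=14, slack=5)
Line 6: ['chapter', 'storm', 'early'] (min_width=19, slack=0)
Total lines: 6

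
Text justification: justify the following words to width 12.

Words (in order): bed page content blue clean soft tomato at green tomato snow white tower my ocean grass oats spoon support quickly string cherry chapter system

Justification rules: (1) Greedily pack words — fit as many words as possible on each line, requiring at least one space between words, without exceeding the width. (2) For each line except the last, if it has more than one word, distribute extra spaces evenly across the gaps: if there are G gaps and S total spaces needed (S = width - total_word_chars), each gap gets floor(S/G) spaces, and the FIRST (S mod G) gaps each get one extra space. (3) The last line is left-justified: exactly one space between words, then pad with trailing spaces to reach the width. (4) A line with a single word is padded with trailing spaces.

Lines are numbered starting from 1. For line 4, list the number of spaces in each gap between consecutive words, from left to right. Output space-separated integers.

Line 1: ['bed', 'page'] (min_width=8, slack=4)
Line 2: ['content', 'blue'] (min_width=12, slack=0)
Line 3: ['clean', 'soft'] (min_width=10, slack=2)
Line 4: ['tomato', 'at'] (min_width=9, slack=3)
Line 5: ['green', 'tomato'] (min_width=12, slack=0)
Line 6: ['snow', 'white'] (min_width=10, slack=2)
Line 7: ['tower', 'my'] (min_width=8, slack=4)
Line 8: ['ocean', 'grass'] (min_width=11, slack=1)
Line 9: ['oats', 'spoon'] (min_width=10, slack=2)
Line 10: ['support'] (min_width=7, slack=5)
Line 11: ['quickly'] (min_width=7, slack=5)
Line 12: ['string'] (min_width=6, slack=6)
Line 13: ['cherry'] (min_width=6, slack=6)
Line 14: ['chapter'] (min_width=7, slack=5)
Line 15: ['system'] (min_width=6, slack=6)

Answer: 4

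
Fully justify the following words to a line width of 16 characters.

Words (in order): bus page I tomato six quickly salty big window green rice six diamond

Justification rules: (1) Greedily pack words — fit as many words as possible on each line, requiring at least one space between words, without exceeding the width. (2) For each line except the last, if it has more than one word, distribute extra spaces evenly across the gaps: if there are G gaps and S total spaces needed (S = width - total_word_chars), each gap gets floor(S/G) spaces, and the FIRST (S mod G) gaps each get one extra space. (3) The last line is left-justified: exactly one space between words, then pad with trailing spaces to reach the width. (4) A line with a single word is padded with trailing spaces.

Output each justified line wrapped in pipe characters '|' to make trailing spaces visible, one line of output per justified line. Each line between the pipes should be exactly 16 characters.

Line 1: ['bus', 'page', 'I'] (min_width=10, slack=6)
Line 2: ['tomato', 'six'] (min_width=10, slack=6)
Line 3: ['quickly', 'salty'] (min_width=13, slack=3)
Line 4: ['big', 'window', 'green'] (min_width=16, slack=0)
Line 5: ['rice', 'six', 'diamond'] (min_width=16, slack=0)

Answer: |bus    page    I|
|tomato       six|
|quickly    salty|
|big window green|
|rice six diamond|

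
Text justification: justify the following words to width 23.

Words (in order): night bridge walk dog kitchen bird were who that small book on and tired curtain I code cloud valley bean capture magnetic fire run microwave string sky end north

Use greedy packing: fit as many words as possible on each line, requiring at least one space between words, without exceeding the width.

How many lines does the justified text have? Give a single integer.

Line 1: ['night', 'bridge', 'walk', 'dog'] (min_width=21, slack=2)
Line 2: ['kitchen', 'bird', 'were', 'who'] (min_width=21, slack=2)
Line 3: ['that', 'small', 'book', 'on', 'and'] (min_width=22, slack=1)
Line 4: ['tired', 'curtain', 'I', 'code'] (min_width=20, slack=3)
Line 5: ['cloud', 'valley', 'bean'] (min_width=17, slack=6)
Line 6: ['capture', 'magnetic', 'fire'] (min_width=21, slack=2)
Line 7: ['run', 'microwave', 'string'] (min_width=20, slack=3)
Line 8: ['sky', 'end', 'north'] (min_width=13, slack=10)
Total lines: 8

Answer: 8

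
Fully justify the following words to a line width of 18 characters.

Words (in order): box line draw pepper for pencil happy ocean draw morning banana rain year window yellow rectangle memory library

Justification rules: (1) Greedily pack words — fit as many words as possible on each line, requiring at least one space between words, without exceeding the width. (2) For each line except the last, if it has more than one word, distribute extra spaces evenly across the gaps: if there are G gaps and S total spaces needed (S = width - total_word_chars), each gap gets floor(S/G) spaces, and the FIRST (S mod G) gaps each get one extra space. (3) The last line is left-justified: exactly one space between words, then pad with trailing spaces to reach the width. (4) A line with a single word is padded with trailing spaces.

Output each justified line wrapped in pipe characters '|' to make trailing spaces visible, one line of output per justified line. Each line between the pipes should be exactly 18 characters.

Answer: |box    line   draw|
|pepper  for pencil|
|happy  ocean  draw|
|morning     banana|
|rain  year  window|
|yellow   rectangle|
|memory library    |

Derivation:
Line 1: ['box', 'line', 'draw'] (min_width=13, slack=5)
Line 2: ['pepper', 'for', 'pencil'] (min_width=17, slack=1)
Line 3: ['happy', 'ocean', 'draw'] (min_width=16, slack=2)
Line 4: ['morning', 'banana'] (min_width=14, slack=4)
Line 5: ['rain', 'year', 'window'] (min_width=16, slack=2)
Line 6: ['yellow', 'rectangle'] (min_width=16, slack=2)
Line 7: ['memory', 'library'] (min_width=14, slack=4)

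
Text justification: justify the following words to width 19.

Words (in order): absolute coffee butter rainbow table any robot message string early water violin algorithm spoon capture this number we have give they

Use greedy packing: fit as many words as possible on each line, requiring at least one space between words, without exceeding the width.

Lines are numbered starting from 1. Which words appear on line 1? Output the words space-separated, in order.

Line 1: ['absolute', 'coffee'] (min_width=15, slack=4)
Line 2: ['butter', 'rainbow'] (min_width=14, slack=5)
Line 3: ['table', 'any', 'robot'] (min_width=15, slack=4)
Line 4: ['message', 'string'] (min_width=14, slack=5)
Line 5: ['early', 'water', 'violin'] (min_width=18, slack=1)
Line 6: ['algorithm', 'spoon'] (min_width=15, slack=4)
Line 7: ['capture', 'this', 'number'] (min_width=19, slack=0)
Line 8: ['we', 'have', 'give', 'they'] (min_width=17, slack=2)

Answer: absolute coffee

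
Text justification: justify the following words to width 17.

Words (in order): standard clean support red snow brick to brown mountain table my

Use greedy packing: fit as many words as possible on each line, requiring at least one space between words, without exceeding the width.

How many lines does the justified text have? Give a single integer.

Answer: 4

Derivation:
Line 1: ['standard', 'clean'] (min_width=14, slack=3)
Line 2: ['support', 'red', 'snow'] (min_width=16, slack=1)
Line 3: ['brick', 'to', 'brown'] (min_width=14, slack=3)
Line 4: ['mountain', 'table', 'my'] (min_width=17, slack=0)
Total lines: 4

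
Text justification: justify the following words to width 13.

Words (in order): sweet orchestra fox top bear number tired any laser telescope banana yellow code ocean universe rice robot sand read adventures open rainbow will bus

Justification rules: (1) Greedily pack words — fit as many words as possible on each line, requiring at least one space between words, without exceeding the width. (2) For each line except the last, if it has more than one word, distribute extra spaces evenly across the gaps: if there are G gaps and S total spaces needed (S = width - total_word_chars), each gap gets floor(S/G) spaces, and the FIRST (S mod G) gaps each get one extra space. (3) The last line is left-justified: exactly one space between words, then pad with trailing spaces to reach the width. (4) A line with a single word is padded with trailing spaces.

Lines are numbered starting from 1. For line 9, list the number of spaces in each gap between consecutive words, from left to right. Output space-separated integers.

Answer: 1

Derivation:
Line 1: ['sweet'] (min_width=5, slack=8)
Line 2: ['orchestra', 'fox'] (min_width=13, slack=0)
Line 3: ['top', 'bear'] (min_width=8, slack=5)
Line 4: ['number', 'tired'] (min_width=12, slack=1)
Line 5: ['any', 'laser'] (min_width=9, slack=4)
Line 6: ['telescope'] (min_width=9, slack=4)
Line 7: ['banana', 'yellow'] (min_width=13, slack=0)
Line 8: ['code', 'ocean'] (min_width=10, slack=3)
Line 9: ['universe', 'rice'] (min_width=13, slack=0)
Line 10: ['robot', 'sand'] (min_width=10, slack=3)
Line 11: ['read'] (min_width=4, slack=9)
Line 12: ['adventures'] (min_width=10, slack=3)
Line 13: ['open', 'rainbow'] (min_width=12, slack=1)
Line 14: ['will', 'bus'] (min_width=8, slack=5)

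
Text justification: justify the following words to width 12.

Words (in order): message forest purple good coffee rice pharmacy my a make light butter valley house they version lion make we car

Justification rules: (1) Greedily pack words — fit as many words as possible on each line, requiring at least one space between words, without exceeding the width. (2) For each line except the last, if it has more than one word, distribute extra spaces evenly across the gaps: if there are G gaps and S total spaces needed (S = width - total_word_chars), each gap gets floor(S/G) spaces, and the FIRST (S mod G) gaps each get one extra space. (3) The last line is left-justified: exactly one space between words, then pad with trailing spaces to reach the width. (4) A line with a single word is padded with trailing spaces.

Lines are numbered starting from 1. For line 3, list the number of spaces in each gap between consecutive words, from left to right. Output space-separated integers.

Line 1: ['message'] (min_width=7, slack=5)
Line 2: ['forest'] (min_width=6, slack=6)
Line 3: ['purple', 'good'] (min_width=11, slack=1)
Line 4: ['coffee', 'rice'] (min_width=11, slack=1)
Line 5: ['pharmacy', 'my'] (min_width=11, slack=1)
Line 6: ['a', 'make', 'light'] (min_width=12, slack=0)
Line 7: ['butter'] (min_width=6, slack=6)
Line 8: ['valley', 'house'] (min_width=12, slack=0)
Line 9: ['they', 'version'] (min_width=12, slack=0)
Line 10: ['lion', 'make', 'we'] (min_width=12, slack=0)
Line 11: ['car'] (min_width=3, slack=9)

Answer: 2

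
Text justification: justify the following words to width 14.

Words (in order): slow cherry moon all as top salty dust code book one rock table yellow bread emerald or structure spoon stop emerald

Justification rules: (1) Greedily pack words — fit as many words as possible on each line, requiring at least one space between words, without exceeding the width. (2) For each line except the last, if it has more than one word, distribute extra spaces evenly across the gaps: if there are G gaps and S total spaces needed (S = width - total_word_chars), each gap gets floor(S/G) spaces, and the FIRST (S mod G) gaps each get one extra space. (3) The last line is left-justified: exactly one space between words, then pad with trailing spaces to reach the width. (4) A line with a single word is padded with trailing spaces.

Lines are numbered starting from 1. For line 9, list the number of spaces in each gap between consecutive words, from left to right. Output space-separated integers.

Answer: 5

Derivation:
Line 1: ['slow', 'cherry'] (min_width=11, slack=3)
Line 2: ['moon', 'all', 'as'] (min_width=11, slack=3)
Line 3: ['top', 'salty', 'dust'] (min_width=14, slack=0)
Line 4: ['code', 'book', 'one'] (min_width=13, slack=1)
Line 5: ['rock', 'table'] (min_width=10, slack=4)
Line 6: ['yellow', 'bread'] (min_width=12, slack=2)
Line 7: ['emerald', 'or'] (min_width=10, slack=4)
Line 8: ['structure'] (min_width=9, slack=5)
Line 9: ['spoon', 'stop'] (min_width=10, slack=4)
Line 10: ['emerald'] (min_width=7, slack=7)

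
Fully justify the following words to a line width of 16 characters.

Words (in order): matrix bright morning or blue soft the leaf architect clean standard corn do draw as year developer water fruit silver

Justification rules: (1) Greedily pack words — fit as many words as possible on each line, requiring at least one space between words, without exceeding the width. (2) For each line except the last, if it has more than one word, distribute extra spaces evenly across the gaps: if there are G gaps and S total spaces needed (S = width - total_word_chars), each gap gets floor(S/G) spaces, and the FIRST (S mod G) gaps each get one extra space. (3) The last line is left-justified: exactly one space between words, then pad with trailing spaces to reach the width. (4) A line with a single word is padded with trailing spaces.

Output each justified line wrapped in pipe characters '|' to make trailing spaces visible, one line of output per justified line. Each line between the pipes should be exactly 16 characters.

Answer: |matrix    bright|
|morning  or blue|
|soft   the  leaf|
|architect  clean|
|standard corn do|
|draw   as   year|
|developer  water|
|fruit silver    |

Derivation:
Line 1: ['matrix', 'bright'] (min_width=13, slack=3)
Line 2: ['morning', 'or', 'blue'] (min_width=15, slack=1)
Line 3: ['soft', 'the', 'leaf'] (min_width=13, slack=3)
Line 4: ['architect', 'clean'] (min_width=15, slack=1)
Line 5: ['standard', 'corn', 'do'] (min_width=16, slack=0)
Line 6: ['draw', 'as', 'year'] (min_width=12, slack=4)
Line 7: ['developer', 'water'] (min_width=15, slack=1)
Line 8: ['fruit', 'silver'] (min_width=12, slack=4)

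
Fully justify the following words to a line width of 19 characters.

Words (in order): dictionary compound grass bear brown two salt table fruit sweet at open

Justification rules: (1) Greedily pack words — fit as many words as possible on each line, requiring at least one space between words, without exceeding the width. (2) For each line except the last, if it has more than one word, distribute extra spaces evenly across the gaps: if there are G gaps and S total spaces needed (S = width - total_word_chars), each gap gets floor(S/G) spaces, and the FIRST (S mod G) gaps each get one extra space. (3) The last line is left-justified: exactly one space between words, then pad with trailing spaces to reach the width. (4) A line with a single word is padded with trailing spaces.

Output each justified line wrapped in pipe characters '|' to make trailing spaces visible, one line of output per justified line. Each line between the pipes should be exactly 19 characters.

Line 1: ['dictionary', 'compound'] (min_width=19, slack=0)
Line 2: ['grass', 'bear', 'brown'] (min_width=16, slack=3)
Line 3: ['two', 'salt', 'table'] (min_width=14, slack=5)
Line 4: ['fruit', 'sweet', 'at', 'open'] (min_width=19, slack=0)

Answer: |dictionary compound|
|grass   bear  brown|
|two    salt   table|
|fruit sweet at open|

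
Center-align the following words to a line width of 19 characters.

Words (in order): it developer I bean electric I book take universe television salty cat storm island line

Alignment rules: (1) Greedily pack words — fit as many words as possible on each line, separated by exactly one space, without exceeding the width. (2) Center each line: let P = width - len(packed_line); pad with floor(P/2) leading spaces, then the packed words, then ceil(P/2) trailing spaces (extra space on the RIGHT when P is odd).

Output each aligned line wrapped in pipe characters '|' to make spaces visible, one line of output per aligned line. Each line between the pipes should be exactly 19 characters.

Answer: |it developer I bean|
|  electric I book  |
|   take universe   |
| television salty  |
| cat storm island  |
|       line        |

Derivation:
Line 1: ['it', 'developer', 'I', 'bean'] (min_width=19, slack=0)
Line 2: ['electric', 'I', 'book'] (min_width=15, slack=4)
Line 3: ['take', 'universe'] (min_width=13, slack=6)
Line 4: ['television', 'salty'] (min_width=16, slack=3)
Line 5: ['cat', 'storm', 'island'] (min_width=16, slack=3)
Line 6: ['line'] (min_width=4, slack=15)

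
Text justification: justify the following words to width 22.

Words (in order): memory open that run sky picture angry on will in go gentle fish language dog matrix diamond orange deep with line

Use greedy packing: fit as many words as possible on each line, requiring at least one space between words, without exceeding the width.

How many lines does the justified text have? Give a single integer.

Line 1: ['memory', 'open', 'that', 'run'] (min_width=20, slack=2)
Line 2: ['sky', 'picture', 'angry', 'on'] (min_width=20, slack=2)
Line 3: ['will', 'in', 'go', 'gentle', 'fish'] (min_width=22, slack=0)
Line 4: ['language', 'dog', 'matrix'] (min_width=19, slack=3)
Line 5: ['diamond', 'orange', 'deep'] (min_width=19, slack=3)
Line 6: ['with', 'line'] (min_width=9, slack=13)
Total lines: 6

Answer: 6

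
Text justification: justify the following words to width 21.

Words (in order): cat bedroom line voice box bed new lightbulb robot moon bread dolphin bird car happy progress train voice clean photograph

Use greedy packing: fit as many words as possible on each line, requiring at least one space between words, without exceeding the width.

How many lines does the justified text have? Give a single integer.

Line 1: ['cat', 'bedroom', 'line'] (min_width=16, slack=5)
Line 2: ['voice', 'box', 'bed', 'new'] (min_width=17, slack=4)
Line 3: ['lightbulb', 'robot', 'moon'] (min_width=20, slack=1)
Line 4: ['bread', 'dolphin', 'bird'] (min_width=18, slack=3)
Line 5: ['car', 'happy', 'progress'] (min_width=18, slack=3)
Line 6: ['train', 'voice', 'clean'] (min_width=17, slack=4)
Line 7: ['photograph'] (min_width=10, slack=11)
Total lines: 7

Answer: 7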